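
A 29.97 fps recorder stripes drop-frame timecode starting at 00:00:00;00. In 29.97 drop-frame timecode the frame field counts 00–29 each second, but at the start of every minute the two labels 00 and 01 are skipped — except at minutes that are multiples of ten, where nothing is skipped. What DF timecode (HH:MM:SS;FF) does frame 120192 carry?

01:06:50;12

Each 10-minute DF block holds 10 × 60 × 30 − 9 × 2 = 17982 frames. 120192 ÷ 17982 → 6 full blocks, remainder 12300.
Within the partial block the first minute is 1800 frames and each further minute 1798, so 6 further minute boundaries passed. Total skipped labels = 18 × 6 + 2 × 6 = 120.
Non-drop label index = 120192 + 120 = 120312; at 30 labels/s that is 01:06:50:12, i.e. DF 01:06:50;12.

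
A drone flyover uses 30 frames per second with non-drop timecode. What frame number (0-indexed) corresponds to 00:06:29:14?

frame 11684

Total seconds to the label: (0 × 3600 + 6 × 60 + 29) = 389.
Frame index = 389 × 30 + 14 = 11684.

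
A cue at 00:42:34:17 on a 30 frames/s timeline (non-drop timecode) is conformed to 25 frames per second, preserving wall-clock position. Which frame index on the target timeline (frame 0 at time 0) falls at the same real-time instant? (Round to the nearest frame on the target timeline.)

frame 63864

Source frame index: (0×3600 + 42×60 + 34) × 30 + 17 = 76637.
Real time: 76637 / (30) = 76637/30 s.
Target frame: (76637/30) × (25) = 383185/6 ≈ 63864.167 → 63864.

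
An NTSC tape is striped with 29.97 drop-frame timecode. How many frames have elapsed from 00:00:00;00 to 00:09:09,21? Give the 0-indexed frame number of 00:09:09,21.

As if non-drop at 30 labels/s: (0 × 3600 + 9 × 60 + 9) × 30 + 21 = 16491.
Minute boundaries passed: 9; those not divisible by 10: 9 − 0 = 9; dropped labels = 2 × 9 = 18.
Actual frame index = 16491 − 18 = 16473.

16473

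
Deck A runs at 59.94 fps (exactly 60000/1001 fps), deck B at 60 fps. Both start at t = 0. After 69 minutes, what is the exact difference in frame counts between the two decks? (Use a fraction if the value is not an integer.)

69 min = 4140 s.
A emits 60000/1001 × 4140 = 248400000/1001 frames; B emits 60 × 4140 = 248400.
Difference = 248400/1001 frames (≈ 248.1518); B is ahead of A.

248400/1001 frames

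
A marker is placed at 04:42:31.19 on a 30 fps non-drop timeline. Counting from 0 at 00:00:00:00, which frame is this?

Total seconds to the label: (4 × 3600 + 42 × 60 + 31) = 16951.
Frame index = 16951 × 30 + 19 = 508549.

frame 508549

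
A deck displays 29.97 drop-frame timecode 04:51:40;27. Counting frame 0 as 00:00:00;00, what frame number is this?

524503

Complete 10-minute blocks: 29, each 17982 frames → 521478.
Remaining 1 whole minute in the current block: 1800 + 0 × 1798 = 1800 frames.
Within the current minute: 40 × 30 + 27 − 2 = 1225 (labels ;00/;01 skipped at this minute). Total = 521478 + 1800 + 1225 = 524503.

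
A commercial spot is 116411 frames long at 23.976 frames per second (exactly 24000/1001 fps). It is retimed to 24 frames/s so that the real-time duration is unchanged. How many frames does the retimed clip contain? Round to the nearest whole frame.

116527 frames

Frames at target rate = 116411 × (24) / (24000/1001) = 116527411/1000 ≈ 116527.411.
Nearest whole frame: 116527.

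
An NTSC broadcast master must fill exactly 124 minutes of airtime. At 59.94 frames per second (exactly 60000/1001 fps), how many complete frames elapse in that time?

124 min = 7440 s.
Frames = 7440 × 60000/1001 = 446400000/1001 ≈ 445954.0460.
Complete frames: 445954.

445954 frames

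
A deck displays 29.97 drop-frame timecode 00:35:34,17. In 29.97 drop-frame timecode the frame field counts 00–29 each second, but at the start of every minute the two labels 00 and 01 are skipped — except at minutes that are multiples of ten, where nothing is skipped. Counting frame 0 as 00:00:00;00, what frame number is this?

63973

As if non-drop at 30 labels/s: (0 × 3600 + 35 × 60 + 34) × 30 + 17 = 64037.
Minute boundaries passed: 35; those not divisible by 10: 35 − 3 = 32; dropped labels = 2 × 32 = 64.
Actual frame index = 64037 − 64 = 63973.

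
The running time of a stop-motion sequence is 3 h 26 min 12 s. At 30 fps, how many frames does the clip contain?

3 h 26 min 12 s = 12372 s.
Frames = 12372 × 30 = 371160.

371160 frames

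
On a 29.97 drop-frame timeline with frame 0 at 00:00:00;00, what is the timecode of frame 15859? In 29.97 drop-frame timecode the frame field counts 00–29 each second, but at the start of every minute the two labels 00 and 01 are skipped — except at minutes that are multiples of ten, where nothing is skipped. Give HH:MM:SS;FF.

00:08:49;05

Ten DF minutes hold 17982 frames, so frame 15859 lies in block 0 (frames 0–17981) with 15859 frames into that block.
The block's first minute is 1800 frames and the rest 1798 each; 15859 frames reaches minute 8, so 0 × 18 + 8 × 2 = 16 labels have been skipped so far.
Adding those back, label number 15859 + 16 = 15875 at 30 labels/s is 529 s + 5 f = 0 h 8 min 49 s frame 5, i.e. 00:08:49;05.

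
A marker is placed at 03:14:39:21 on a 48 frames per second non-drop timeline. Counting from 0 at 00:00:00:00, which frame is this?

560613

Total seconds to the label: (3 × 3600 + 14 × 60 + 39) = 11679.
Frame index = 11679 × 48 + 21 = 560613.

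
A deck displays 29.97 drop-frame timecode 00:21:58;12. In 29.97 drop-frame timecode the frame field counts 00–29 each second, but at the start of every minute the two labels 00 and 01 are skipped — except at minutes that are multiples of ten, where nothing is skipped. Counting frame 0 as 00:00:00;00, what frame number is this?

39514

Complete 10-minute blocks: 2, each 17982 frames → 35964.
Remaining 1 whole minute in the current block: 1800 + 0 × 1798 = 1800 frames.
Within the current minute: 58 × 30 + 12 − 2 = 1750 (labels ;00/;01 skipped at this minute). Total = 35964 + 1800 + 1750 = 39514.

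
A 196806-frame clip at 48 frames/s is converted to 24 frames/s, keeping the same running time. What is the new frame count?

Target frames = source frames × (target rate / source rate) = 196806 × (24)/(48) = 196806 × 1/2 = 98403.

98403 frames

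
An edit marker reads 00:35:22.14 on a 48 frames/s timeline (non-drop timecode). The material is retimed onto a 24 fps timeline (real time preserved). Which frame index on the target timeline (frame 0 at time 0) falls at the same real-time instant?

Source frame index: (0×3600 + 35×60 + 22) × 48 + 14 = 101870.
Real time: 101870 / (48) = 50935/24 s.
Target frame: (50935/24) × (24) = 50935.

frame 50935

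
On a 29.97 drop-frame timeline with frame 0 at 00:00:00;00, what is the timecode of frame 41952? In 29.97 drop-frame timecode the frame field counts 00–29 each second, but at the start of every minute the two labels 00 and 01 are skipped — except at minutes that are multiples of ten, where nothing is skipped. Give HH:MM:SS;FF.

00:23:19;24

Each 10-minute DF block holds 10 × 60 × 30 − 9 × 2 = 17982 frames. 41952 ÷ 17982 → 2 full blocks, remainder 5988.
Within the partial block the first minute is 1800 frames and each further minute 1798, so 3 further minute boundaries passed. Total skipped labels = 18 × 2 + 2 × 3 = 42.
Non-drop label index = 41952 + 42 = 41994; at 30 labels/s that is 00:23:19:24, i.e. DF 00:23:19;24.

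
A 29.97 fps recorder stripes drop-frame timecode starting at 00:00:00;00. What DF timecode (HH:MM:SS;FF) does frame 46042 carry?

Ten DF minutes hold 17982 frames, so frame 46042 lies in block 2 (frames 35964–53945) with 10078 frames into that block.
The block's first minute is 1800 frames and the rest 1798 each; 10078 frames reaches minute 5, so 2 × 18 + 5 × 2 = 46 labels have been skipped so far.
Adding those back, label number 46042 + 46 = 46088 at 30 labels/s is 1536 s + 8 f = 0 h 25 min 36 s frame 8, i.e. 00:25:36;08.

00:25:36;08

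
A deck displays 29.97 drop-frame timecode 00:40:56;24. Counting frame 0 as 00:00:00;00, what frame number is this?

73632

As if non-drop at 30 labels/s: (0 × 3600 + 40 × 60 + 56) × 30 + 24 = 73704.
Minute boundaries passed: 40; those not divisible by 10: 40 − 4 = 36; dropped labels = 2 × 36 = 72.
Actual frame index = 73704 − 72 = 73632.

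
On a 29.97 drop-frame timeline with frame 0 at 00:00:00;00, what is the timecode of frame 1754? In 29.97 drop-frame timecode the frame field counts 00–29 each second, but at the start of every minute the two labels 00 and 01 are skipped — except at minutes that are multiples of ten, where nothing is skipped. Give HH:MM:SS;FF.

Ten DF minutes hold 17982 frames, so frame 1754 lies in block 0 (frames 0–17981) with 1754 frames into that block.
The block's first minute is 1800 frames and the rest 1798 each; 1754 frames reaches minute 0, so 0 × 18 + 0 × 2 = 0 labels have been skipped so far.
Adding those back, label number 1754 + 0 = 1754 at 30 labels/s is 58 s + 14 f = 0 h 0 min 58 s frame 14, i.e. 00:00:58;14.

00:00:58;14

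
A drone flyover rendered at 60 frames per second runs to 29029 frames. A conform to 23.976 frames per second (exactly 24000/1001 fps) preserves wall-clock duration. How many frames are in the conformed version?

Target frames = source frames × (target rate / source rate) = 29029 × (24000/1001)/(60) = 29029 × 400/1001 = 11600.

11600 frames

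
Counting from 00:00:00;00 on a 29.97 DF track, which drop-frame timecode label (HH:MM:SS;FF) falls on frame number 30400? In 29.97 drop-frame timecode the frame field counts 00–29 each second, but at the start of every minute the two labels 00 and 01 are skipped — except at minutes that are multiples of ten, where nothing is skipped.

Each 10-minute DF block holds 10 × 60 × 30 − 9 × 2 = 17982 frames. 30400 ÷ 17982 → 1 full block, remainder 12418.
Within the partial block the first minute is 1800 frames and each further minute 1798, so 6 further minute boundaries passed. Total skipped labels = 18 × 1 + 2 × 6 = 30.
Non-drop label index = 30400 + 30 = 30430; at 30 labels/s that is 00:16:54:10, i.e. DF 00:16:54;10.

00:16:54;10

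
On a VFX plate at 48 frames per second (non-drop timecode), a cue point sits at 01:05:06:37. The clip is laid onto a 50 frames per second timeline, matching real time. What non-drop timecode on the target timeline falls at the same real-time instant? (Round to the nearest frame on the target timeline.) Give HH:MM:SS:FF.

01:05:06:39

Source frame index: (1×3600 + 5×60 + 6) × 48 + 37 = 187525.
Real time: 187525 / (48) = 187525/48 s.
Target frame: (187525/48) × (50) = 4688125/24 ≈ 195338.542 → 195339.
At 50 labels/s: frame 195339 → 01:05:06:39.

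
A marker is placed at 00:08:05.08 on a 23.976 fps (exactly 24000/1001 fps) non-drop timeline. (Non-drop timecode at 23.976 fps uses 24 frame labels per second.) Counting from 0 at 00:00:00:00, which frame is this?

frame 11648

Total seconds to the label: (0 × 3600 + 8 × 60 + 5) = 485.
Frame index = 485 × 24 + 8 = 11648.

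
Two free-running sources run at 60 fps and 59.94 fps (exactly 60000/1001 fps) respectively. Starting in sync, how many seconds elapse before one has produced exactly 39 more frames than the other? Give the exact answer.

650.65 seconds

The gap grows by |60000/1001 − 60| = 60/1001 frames per second.
Time for a 39-frame gap: 39 ÷ (60/1001) = 650.65 s.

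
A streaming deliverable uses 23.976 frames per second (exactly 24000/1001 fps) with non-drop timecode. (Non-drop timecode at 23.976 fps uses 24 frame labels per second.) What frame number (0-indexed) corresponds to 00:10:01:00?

Total seconds to the label: (0 × 3600 + 10 × 60 + 1) = 601.
Frame index = 601 × 24 + 0 = 14424.

frame 14424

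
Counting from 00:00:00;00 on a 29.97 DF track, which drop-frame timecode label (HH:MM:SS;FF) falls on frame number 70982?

00:39:28;14

Each 10-minute DF block holds 10 × 60 × 30 − 9 × 2 = 17982 frames. 70982 ÷ 17982 → 3 full blocks, remainder 17036.
Within the partial block the first minute is 1800 frames and each further minute 1798, so 9 further minute boundaries passed. Total skipped labels = 18 × 3 + 2 × 9 = 72.
Non-drop label index = 70982 + 72 = 71054; at 30 labels/s that is 00:39:28:14, i.e. DF 00:39:28;14.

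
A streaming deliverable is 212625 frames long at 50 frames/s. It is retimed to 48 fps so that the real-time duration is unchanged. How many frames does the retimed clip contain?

204120 frames

Target frames = source frames × (target rate / source rate) = 212625 × (48)/(50) = 212625 × 24/25 = 204120.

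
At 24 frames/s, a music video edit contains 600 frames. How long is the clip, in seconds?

Running time = 600 / (24) = 25 s.

25 seconds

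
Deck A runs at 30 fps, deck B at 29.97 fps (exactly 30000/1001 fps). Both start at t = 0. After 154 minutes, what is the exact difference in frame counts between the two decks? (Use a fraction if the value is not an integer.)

154 min = 9240 s.
A emits 30 × 9240 = 277200 frames; B emits 30000/1001 × 9240 = 3600000/13.
Difference = 3600/13 frames (≈ 276.9231); B is behind A.

3600/13 frames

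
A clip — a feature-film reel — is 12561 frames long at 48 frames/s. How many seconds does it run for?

261.6875 seconds

Running time = 12561 / (48) = 261.6875 s.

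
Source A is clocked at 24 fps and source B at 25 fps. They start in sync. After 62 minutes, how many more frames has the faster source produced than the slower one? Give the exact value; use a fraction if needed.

3720 frames

62 min = 3720 s.
A emits 24 × 3720 = 89280 frames; B emits 25 × 3720 = 93000.
Difference = 3720 frames; B is ahead of A.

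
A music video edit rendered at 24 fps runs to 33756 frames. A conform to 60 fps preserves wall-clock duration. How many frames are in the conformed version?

Target frames = source frames × (target rate / source rate) = 33756 × (60)/(24) = 33756 × 5/2 = 84390.

84390 frames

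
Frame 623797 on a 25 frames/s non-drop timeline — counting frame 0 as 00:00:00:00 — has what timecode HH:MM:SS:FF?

623797 ÷ 25 = 24951 full seconds, remainder 22 frames.
24951 s = 6 h 55 min 51 s.
Timecode: 06:55:51:22.

06:55:51:22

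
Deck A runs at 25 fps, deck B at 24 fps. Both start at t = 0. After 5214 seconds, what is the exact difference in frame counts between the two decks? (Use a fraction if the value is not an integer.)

A emits 25 × 5214 = 130350 frames; B emits 24 × 5214 = 125136.
Difference = 5214 frames; B is behind A.

5214 frames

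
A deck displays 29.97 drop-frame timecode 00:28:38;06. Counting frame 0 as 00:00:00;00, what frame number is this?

As if non-drop at 30 labels/s: (0 × 3600 + 28 × 60 + 38) × 30 + 6 = 51546.
Minute boundaries passed: 28; those not divisible by 10: 28 − 2 = 26; dropped labels = 2 × 26 = 52.
Actual frame index = 51546 − 52 = 51494.

51494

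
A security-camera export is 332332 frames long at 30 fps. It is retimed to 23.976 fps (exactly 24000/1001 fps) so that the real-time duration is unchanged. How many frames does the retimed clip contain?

265600 frames

Target frames = source frames × (target rate / source rate) = 332332 × (24000/1001)/(30) = 332332 × 800/1001 = 265600.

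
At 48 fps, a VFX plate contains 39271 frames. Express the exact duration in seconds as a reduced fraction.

Running time = 39271 ÷ (48) = 39271 × 1/48 = 39271/48 s.

39271/48 seconds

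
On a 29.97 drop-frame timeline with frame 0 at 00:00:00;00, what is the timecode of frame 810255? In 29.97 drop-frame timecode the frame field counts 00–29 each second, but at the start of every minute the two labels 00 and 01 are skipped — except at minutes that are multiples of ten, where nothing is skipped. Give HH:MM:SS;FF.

Ten DF minutes hold 17982 frames, so frame 810255 lies in block 45 (frames 809190–827171) with 1065 frames into that block.
The block's first minute is 1800 frames and the rest 1798 each; 1065 frames reaches minute 0, so 45 × 18 + 0 × 2 = 810 labels have been skipped so far.
Adding those back, label number 810255 + 810 = 811065 at 30 labels/s is 27035 s + 15 f = 7 h 30 min 35 s frame 15, i.e. 07:30:35;15.

07:30:35;15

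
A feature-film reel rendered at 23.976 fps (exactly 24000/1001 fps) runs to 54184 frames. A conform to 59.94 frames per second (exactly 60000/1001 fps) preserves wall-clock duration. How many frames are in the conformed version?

135460 frames

Target frames = source frames × (target rate / source rate) = 54184 × (60000/1001)/(24000/1001) = 54184 × 5/2 = 135460.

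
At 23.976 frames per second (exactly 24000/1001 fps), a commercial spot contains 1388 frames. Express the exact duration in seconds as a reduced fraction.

347347/6000 seconds

Running time = 1388 ÷ (24000/1001) = 1388 × 1001/24000 = 347347/6000 s.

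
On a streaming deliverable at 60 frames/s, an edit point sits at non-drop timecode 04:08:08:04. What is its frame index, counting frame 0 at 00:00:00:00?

frame 893284

Total seconds to the label: (4 × 3600 + 8 × 60 + 8) = 14888.
Frame index = 14888 × 60 + 4 = 893284.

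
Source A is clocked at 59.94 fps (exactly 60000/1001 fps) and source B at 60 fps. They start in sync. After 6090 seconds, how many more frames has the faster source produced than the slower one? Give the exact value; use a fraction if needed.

52200/143 frames

A emits 60000/1001 × 6090 = 52200000/143 frames; B emits 60 × 6090 = 365400.
Difference = 52200/143 frames (≈ 365.0350); B is ahead of A.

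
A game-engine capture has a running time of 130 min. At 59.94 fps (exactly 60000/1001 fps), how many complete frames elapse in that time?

130 min = 7800 s.
Frames = 7800 × 60000/1001 = 36000000/77 ≈ 467532.4675.
Complete frames: 467532.

467532 frames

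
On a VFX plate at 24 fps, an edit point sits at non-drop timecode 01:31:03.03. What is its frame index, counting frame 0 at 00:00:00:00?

frame 131115

Total seconds to the label: (1 × 3600 + 31 × 60 + 3) = 5463.
Frame index = 5463 × 24 + 3 = 131115.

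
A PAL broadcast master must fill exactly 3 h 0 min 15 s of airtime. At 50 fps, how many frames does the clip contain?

3 h 0 min 15 s = 10815 s.
Frames = 10815 × 50 = 540750.

540750 frames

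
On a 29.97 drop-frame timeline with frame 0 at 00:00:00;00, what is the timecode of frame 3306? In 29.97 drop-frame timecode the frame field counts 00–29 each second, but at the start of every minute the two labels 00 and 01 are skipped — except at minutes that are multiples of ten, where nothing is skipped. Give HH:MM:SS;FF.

00:01:50;08

Ten DF minutes hold 17982 frames, so frame 3306 lies in block 0 (frames 0–17981) with 3306 frames into that block.
The block's first minute is 1800 frames and the rest 1798 each; 3306 frames reaches minute 1, so 0 × 18 + 1 × 2 = 2 labels have been skipped so far.
Adding those back, label number 3306 + 2 = 3308 at 30 labels/s is 110 s + 8 f = 0 h 1 min 50 s frame 8, i.e. 00:01:50;08.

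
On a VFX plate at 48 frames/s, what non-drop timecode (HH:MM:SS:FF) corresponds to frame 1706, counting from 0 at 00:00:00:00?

00:00:35:26

1706 ÷ 48 = 35 full seconds, remainder 26 frames.
35 s = 0 h 0 min 35 s.
Timecode: 00:00:35:26.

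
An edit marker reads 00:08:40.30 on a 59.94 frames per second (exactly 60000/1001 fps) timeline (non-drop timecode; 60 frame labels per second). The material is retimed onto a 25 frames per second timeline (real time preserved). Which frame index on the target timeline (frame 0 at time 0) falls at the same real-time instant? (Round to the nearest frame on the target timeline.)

Source frame index: (0×3600 + 8×60 + 40) × 60 + 30 = 31230.
Real time: 31230 / (60000/1001) = 1042041/2000 s.
Target frame: (1042041/2000) × (25) = 1042041/80 ≈ 13025.513 → 13026.

frame 13026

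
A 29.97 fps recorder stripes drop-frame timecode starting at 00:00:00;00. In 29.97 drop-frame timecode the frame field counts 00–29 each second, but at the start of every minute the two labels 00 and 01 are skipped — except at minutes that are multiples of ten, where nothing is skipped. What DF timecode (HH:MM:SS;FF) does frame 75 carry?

00:00:02;15

Each 10-minute DF block holds 10 × 60 × 30 − 9 × 2 = 17982 frames. 75 ÷ 17982 → 0 full blocks, remainder 75.
Within the partial block the first minute is 1800 frames and each further minute 1798, so 0 further minute boundaries passed. Total skipped labels = 18 × 0 + 2 × 0 = 0.
Non-drop label index = 75 + 0 = 75; at 30 labels/s that is 00:00:02:15, i.e. DF 00:00:02;15.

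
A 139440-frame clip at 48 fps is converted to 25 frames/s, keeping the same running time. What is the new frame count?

72625 frames

Target frames = source frames × (target rate / source rate) = 139440 × (25)/(48) = 139440 × 25/48 = 72625.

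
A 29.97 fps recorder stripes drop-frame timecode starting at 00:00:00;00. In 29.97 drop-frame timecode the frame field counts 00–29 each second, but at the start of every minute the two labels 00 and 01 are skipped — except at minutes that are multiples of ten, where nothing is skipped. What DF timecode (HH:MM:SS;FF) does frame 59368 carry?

00:33:00;28

Each 10-minute DF block holds 10 × 60 × 30 − 9 × 2 = 17982 frames. 59368 ÷ 17982 → 3 full blocks, remainder 5422.
Within the partial block the first minute is 1800 frames and each further minute 1798, so 3 further minute boundaries passed. Total skipped labels = 18 × 3 + 2 × 3 = 60.
Non-drop label index = 59368 + 60 = 59428; at 30 labels/s that is 00:33:00:28, i.e. DF 00:33:00;28.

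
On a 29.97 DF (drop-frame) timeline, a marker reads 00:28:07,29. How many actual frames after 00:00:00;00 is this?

50587

As if non-drop at 30 labels/s: (0 × 3600 + 28 × 60 + 7) × 30 + 29 = 50639.
Minute boundaries passed: 28; those not divisible by 10: 28 − 2 = 26; dropped labels = 2 × 26 = 52.
Actual frame index = 50639 − 52 = 50587.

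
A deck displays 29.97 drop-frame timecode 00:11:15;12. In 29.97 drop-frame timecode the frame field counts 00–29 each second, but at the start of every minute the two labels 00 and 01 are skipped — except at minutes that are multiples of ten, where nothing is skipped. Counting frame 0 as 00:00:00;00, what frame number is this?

20242

Complete 10-minute blocks: 1, each 17982 frames → 17982.
Remaining 1 whole minute in the current block: 1800 + 0 × 1798 = 1800 frames.
Within the current minute: 15 × 30 + 12 − 2 = 460 (labels ;00/;01 skipped at this minute). Total = 17982 + 1800 + 460 = 20242.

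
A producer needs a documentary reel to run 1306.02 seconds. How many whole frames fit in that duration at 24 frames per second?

31344 frames

Frames = 1306.02 × 24 = 783612/25 ≈ 31344.4800.
Complete frames: 31344.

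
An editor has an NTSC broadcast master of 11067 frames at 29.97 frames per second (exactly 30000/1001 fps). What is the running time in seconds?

Running time = 11067 / (30000/1001) = 369.2689 s.

369.2689 seconds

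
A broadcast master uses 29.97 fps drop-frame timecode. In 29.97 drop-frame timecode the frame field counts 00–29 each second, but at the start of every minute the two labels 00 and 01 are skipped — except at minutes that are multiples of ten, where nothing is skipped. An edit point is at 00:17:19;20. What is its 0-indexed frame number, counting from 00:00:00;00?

31158

As if non-drop at 30 labels/s: (0 × 3600 + 17 × 60 + 19) × 30 + 20 = 31190.
Minute boundaries passed: 17; those not divisible by 10: 17 − 1 = 16; dropped labels = 2 × 16 = 32.
Actual frame index = 31190 − 32 = 31158.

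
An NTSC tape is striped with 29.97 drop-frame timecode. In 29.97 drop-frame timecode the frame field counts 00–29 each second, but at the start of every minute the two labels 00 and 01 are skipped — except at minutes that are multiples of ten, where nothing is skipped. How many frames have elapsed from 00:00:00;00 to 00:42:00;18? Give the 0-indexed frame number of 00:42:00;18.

As if non-drop at 30 labels/s: (0 × 3600 + 42 × 60 + 0) × 30 + 18 = 75618.
Minute boundaries passed: 42; those not divisible by 10: 42 − 4 = 38; dropped labels = 2 × 38 = 76.
Actual frame index = 75618 − 76 = 75542.

75542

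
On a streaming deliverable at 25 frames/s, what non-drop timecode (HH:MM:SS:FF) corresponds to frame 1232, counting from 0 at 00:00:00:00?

00:00:49:07

1232 ÷ 25 = 49 full seconds, remainder 7 frames.
49 s = 0 h 0 min 49 s.
Timecode: 00:00:49:07.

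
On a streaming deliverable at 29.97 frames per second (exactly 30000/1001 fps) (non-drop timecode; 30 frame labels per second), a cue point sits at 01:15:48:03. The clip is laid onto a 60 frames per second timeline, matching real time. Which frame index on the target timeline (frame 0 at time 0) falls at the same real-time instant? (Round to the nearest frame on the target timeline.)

frame 273159

Source frame index: (1×3600 + 15×60 + 48) × 30 + 3 = 136443.
Real time: 136443 / (30000/1001) = 45526481/10000 s.
Target frame: (45526481/10000) × (60) = 136579443/500 ≈ 273158.886 → 273159.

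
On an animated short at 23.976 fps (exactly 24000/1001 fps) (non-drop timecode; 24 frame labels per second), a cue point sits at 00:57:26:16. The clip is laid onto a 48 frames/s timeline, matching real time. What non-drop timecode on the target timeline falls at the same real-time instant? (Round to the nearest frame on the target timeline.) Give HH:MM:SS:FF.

00:57:30:05

Source frame index: (0×3600 + 57×60 + 26) × 24 + 16 = 82720.
Real time: 82720 / (24000/1001) = 517517/150 s.
Target frame: (517517/150) × (48) = 4140136/25 ≈ 165605.440 → 165605.
At 48 labels/s: frame 165605 → 00:57:30:05.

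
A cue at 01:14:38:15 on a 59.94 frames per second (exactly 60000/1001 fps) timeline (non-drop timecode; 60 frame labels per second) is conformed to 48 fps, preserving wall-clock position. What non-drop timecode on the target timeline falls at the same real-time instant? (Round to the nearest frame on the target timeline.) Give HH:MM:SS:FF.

Source frame index: (1×3600 + 14×60 + 38) × 60 + 15 = 268695.
Real time: 268695 / (60000/1001) = 17930913/4000 s.
Target frame: (17930913/4000) × (48) = 53792739/250 ≈ 215170.956 → 215171.
At 48 labels/s: frame 215171 → 01:14:42:35.

01:14:42:35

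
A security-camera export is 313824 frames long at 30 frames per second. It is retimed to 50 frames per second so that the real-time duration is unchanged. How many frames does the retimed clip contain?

523040 frames

Frames at target rate = 313824 × (50) / (30) = 523040.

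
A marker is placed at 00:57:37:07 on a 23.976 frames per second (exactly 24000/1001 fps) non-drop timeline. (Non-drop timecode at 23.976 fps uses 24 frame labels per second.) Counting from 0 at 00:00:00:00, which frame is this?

82975

Total seconds to the label: (0 × 3600 + 57 × 60 + 37) = 3457.
Frame index = 3457 × 24 + 7 = 82975.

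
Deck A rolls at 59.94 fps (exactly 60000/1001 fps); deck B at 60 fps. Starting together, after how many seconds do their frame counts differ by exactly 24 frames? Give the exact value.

400.4 seconds

The gap grows by |60 − 60000/1001| = 60/1001 frames per second.
Time for a 24-frame gap: 24 ÷ (60/1001) = 400.4 s.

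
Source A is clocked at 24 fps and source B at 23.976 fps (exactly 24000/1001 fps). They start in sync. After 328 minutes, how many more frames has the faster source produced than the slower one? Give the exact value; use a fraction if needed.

472320/1001 frames

328 min = 19680 s.
A emits 24 × 19680 = 472320 frames; B emits 24000/1001 × 19680 = 472320000/1001.
Difference = 472320/1001 frames (≈ 471.8482); B is behind A.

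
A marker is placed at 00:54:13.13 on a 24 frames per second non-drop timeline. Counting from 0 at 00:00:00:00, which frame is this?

Total seconds to the label: (0 × 3600 + 54 × 60 + 13) = 3253.
Frame index = 3253 × 24 + 13 = 78085.

frame 78085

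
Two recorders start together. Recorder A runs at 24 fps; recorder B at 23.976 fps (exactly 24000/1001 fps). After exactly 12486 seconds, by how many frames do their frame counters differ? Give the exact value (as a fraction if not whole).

A emits 24 × 12486 = 299664 frames; B emits 24000/1001 × 12486 = 299664000/1001.
Difference = 299664/1001 frames (≈ 299.3646); B is behind A.

299664/1001 frames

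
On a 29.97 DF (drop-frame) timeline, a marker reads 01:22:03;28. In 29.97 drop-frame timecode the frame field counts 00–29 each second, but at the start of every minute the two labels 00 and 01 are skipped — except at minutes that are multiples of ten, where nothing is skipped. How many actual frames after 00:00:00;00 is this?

147570

As if non-drop at 30 labels/s: (1 × 3600 + 22 × 60 + 3) × 30 + 28 = 147718.
Minute boundaries passed: 82; those not divisible by 10: 82 − 8 = 74; dropped labels = 2 × 74 = 148.
Actual frame index = 147718 − 148 = 147570.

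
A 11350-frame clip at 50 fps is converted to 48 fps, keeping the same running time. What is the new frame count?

Target frames = source frames × (target rate / source rate) = 11350 × (48)/(50) = 11350 × 24/25 = 10896.

10896 frames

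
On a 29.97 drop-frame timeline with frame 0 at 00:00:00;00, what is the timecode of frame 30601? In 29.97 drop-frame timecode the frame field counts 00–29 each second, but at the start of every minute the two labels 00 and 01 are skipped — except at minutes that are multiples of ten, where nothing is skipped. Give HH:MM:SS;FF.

Each 10-minute DF block holds 10 × 60 × 30 − 9 × 2 = 17982 frames. 30601 ÷ 17982 → 1 full block, remainder 12619.
Within the partial block the first minute is 1800 frames and each further minute 1798, so 7 further minute boundaries passed. Total skipped labels = 18 × 1 + 2 × 7 = 32.
Non-drop label index = 30601 + 32 = 30633; at 30 labels/s that is 00:17:01:03, i.e. DF 00:17:01;03.

00:17:01;03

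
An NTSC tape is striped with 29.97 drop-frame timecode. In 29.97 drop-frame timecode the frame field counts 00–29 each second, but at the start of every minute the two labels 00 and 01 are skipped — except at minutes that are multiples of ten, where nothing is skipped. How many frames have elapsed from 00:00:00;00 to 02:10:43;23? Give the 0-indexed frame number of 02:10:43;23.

As if non-drop at 30 labels/s: (2 × 3600 + 10 × 60 + 43) × 30 + 23 = 235313.
Minute boundaries passed: 130; those not divisible by 10: 130 − 13 = 117; dropped labels = 2 × 117 = 234.
Actual frame index = 235313 − 234 = 235079.

235079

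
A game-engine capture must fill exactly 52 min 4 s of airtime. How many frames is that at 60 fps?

52 min 4 s = 3124 s.
Frames = 3124 × 60 = 187440.

187440 frames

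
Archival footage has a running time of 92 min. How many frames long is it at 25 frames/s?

92 min = 5520 s.
Frames = 5520 × 25 = 138000.

138000 frames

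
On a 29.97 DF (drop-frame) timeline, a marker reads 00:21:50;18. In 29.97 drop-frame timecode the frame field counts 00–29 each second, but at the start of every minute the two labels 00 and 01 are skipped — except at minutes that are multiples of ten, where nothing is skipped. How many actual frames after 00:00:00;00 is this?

39280

As if non-drop at 30 labels/s: (0 × 3600 + 21 × 60 + 50) × 30 + 18 = 39318.
Minute boundaries passed: 21; those not divisible by 10: 21 − 2 = 19; dropped labels = 2 × 19 = 38.
Actual frame index = 39318 − 38 = 39280.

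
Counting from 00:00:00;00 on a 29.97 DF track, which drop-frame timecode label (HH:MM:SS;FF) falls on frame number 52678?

Each 10-minute DF block holds 10 × 60 × 30 − 9 × 2 = 17982 frames. 52678 ÷ 17982 → 2 full blocks, remainder 16714.
Within the partial block the first minute is 1800 frames and each further minute 1798, so 9 further minute boundaries passed. Total skipped labels = 18 × 2 + 2 × 9 = 54.
Non-drop label index = 52678 + 54 = 52732; at 30 labels/s that is 00:29:17:22, i.e. DF 00:29:17;22.

00:29:17;22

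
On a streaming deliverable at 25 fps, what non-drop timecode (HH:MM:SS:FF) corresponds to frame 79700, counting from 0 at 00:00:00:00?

79700 ÷ 25 = 3188 full seconds, remainder 0 frames.
3188 s = 0 h 53 min 8 s.
Timecode: 00:53:08:00.

00:53:08:00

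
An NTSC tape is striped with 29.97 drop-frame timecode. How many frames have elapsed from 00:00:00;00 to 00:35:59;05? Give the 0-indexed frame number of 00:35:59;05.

Complete 10-minute blocks: 3, each 17982 frames → 53946.
Remaining 5 whole minutes in the current block: 1800 + 4 × 1798 = 8992 frames.
Within the current minute: 59 × 30 + 5 − 2 = 1773 (labels ;00/;01 skipped at this minute). Total = 53946 + 8992 + 1773 = 64711.

64711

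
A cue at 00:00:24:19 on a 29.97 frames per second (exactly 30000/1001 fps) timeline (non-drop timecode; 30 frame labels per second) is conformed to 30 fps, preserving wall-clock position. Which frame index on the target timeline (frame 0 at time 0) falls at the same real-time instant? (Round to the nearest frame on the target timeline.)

Source frame index: (0×3600 + 0×60 + 24) × 30 + 19 = 739.
Real time: 739 / (30000/1001) = 739739/30000 s.
Target frame: (739739/30000) × (30) = 739739/1000 ≈ 739.739 → 740.

frame 740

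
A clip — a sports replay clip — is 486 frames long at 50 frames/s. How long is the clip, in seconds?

9.72 seconds

Running time = 486 / (50) = 9.72 s.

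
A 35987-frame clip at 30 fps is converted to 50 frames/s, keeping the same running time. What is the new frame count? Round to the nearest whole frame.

59978 frames

Frames at target rate = 35987 × (50) / (30) = 179935/3 ≈ 59978.333.
Nearest whole frame: 59978.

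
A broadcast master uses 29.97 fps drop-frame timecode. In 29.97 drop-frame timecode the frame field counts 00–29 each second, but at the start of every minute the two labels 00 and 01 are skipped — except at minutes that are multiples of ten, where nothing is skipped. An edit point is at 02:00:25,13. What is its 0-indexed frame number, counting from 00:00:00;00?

As if non-drop at 30 labels/s: (2 × 3600 + 0 × 60 + 25) × 30 + 13 = 216763.
Minute boundaries passed: 120; those not divisible by 10: 120 − 12 = 108; dropped labels = 2 × 108 = 216.
Actual frame index = 216763 − 216 = 216547.

216547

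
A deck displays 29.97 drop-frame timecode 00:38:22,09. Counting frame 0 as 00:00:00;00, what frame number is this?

68999

Complete 10-minute blocks: 3, each 17982 frames → 53946.
Remaining 8 whole minutes in the current block: 1800 + 7 × 1798 = 14386 frames.
Within the current minute: 22 × 30 + 9 − 2 = 667 (labels ;00/;01 skipped at this minute). Total = 53946 + 14386 + 667 = 68999.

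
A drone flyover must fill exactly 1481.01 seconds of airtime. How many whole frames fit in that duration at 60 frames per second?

88860 frames

Frames = 1481.01 × 60 = 444303/5 ≈ 88860.6000.
Complete frames: 88860.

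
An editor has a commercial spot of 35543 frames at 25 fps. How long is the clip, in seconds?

Running time = 35543 / (25) = 1421.72 s.

1421.72 seconds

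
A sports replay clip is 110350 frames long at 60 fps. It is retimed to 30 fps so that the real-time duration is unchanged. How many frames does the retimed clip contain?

55175 frames

Target frames = source frames × (target rate / source rate) = 110350 × (30)/(60) = 110350 × 1/2 = 55175.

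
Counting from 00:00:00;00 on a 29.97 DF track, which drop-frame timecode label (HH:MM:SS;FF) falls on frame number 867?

Ten DF minutes hold 17982 frames, so frame 867 lies in block 0 (frames 0–17981) with 867 frames into that block.
The block's first minute is 1800 frames and the rest 1798 each; 867 frames reaches minute 0, so 0 × 18 + 0 × 2 = 0 labels have been skipped so far.
Adding those back, label number 867 + 0 = 867 at 30 labels/s is 28 s + 27 f = 0 h 0 min 28 s frame 27, i.e. 00:00:28;27.

00:00:28;27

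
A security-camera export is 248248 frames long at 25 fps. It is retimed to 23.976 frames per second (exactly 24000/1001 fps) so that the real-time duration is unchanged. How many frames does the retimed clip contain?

Target frames = source frames × (target rate / source rate) = 248248 × (24000/1001)/(25) = 248248 × 960/1001 = 238080.

238080 frames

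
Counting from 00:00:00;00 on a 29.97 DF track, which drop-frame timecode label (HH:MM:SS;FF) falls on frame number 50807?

Each 10-minute DF block holds 10 × 60 × 30 − 9 × 2 = 17982 frames. 50807 ÷ 17982 → 2 full blocks, remainder 14843.
Within the partial block the first minute is 1800 frames and each further minute 1798, so 8 further minute boundaries passed. Total skipped labels = 18 × 2 + 2 × 8 = 52.
Non-drop label index = 50807 + 52 = 50859; at 30 labels/s that is 00:28:15:09, i.e. DF 00:28:15;09.

00:28:15;09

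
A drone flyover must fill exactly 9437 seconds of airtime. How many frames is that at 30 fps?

283110 frames

Frames = 9437 × 30 = 283110.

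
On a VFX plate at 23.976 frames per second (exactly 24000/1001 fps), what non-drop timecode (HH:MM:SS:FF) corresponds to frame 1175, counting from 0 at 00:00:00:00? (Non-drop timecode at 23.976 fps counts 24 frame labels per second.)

00:00:48:23

1175 ÷ 24 = 48 full seconds, remainder 23 frames.
48 s = 0 h 0 min 48 s.
Timecode: 00:00:48:23.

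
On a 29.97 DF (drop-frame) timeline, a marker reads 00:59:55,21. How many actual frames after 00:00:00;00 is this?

107763

As if non-drop at 30 labels/s: (0 × 3600 + 59 × 60 + 55) × 30 + 21 = 107871.
Minute boundaries passed: 59; those not divisible by 10: 59 − 5 = 54; dropped labels = 2 × 54 = 108.
Actual frame index = 107871 − 108 = 107763.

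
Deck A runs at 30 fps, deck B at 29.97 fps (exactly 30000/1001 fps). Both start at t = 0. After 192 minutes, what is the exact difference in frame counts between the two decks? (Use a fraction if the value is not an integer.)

345600/1001 frames

192 min = 11520 s.
A emits 30 × 11520 = 345600 frames; B emits 30000/1001 × 11520 = 345600000/1001.
Difference = 345600/1001 frames (≈ 345.2547); B is behind A.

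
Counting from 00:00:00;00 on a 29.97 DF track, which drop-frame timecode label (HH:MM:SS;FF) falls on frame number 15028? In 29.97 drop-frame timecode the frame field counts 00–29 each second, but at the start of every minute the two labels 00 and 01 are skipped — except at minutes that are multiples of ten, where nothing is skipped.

00:08:21;14

Each 10-minute DF block holds 10 × 60 × 30 − 9 × 2 = 17982 frames. 15028 ÷ 17982 → 0 full blocks, remainder 15028.
Within the partial block the first minute is 1800 frames and each further minute 1798, so 8 further minute boundaries passed. Total skipped labels = 18 × 0 + 2 × 8 = 16.
Non-drop label index = 15028 + 16 = 15044; at 30 labels/s that is 00:08:21:14, i.e. DF 00:08:21;14.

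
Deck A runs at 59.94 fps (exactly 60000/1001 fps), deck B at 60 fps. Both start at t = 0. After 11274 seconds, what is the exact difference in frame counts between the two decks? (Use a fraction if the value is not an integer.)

676440/1001 frames

A emits 60000/1001 × 11274 = 676440000/1001 frames; B emits 60 × 11274 = 676440.
Difference = 676440/1001 frames (≈ 675.7642); B is ahead of A.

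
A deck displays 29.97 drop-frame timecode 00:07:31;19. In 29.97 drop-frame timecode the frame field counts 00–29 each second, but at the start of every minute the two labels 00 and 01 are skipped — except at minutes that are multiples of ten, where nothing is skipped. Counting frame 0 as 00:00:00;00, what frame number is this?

As if non-drop at 30 labels/s: (0 × 3600 + 7 × 60 + 31) × 30 + 19 = 13549.
Minute boundaries passed: 7; those not divisible by 10: 7 − 0 = 7; dropped labels = 2 × 7 = 14.
Actual frame index = 13549 − 14 = 13535.

13535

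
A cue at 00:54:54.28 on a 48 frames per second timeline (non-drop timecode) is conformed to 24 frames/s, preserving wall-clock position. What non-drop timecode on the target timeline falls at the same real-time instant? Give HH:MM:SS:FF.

Source frame index: (0×3600 + 54×60 + 54) × 48 + 28 = 158140.
Real time: 158140 / (48) = 39535/12 s.
Target frame: (39535/12) × (24) = 79070.
At 24 labels/s: frame 79070 → 00:54:54:14.

00:54:54:14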